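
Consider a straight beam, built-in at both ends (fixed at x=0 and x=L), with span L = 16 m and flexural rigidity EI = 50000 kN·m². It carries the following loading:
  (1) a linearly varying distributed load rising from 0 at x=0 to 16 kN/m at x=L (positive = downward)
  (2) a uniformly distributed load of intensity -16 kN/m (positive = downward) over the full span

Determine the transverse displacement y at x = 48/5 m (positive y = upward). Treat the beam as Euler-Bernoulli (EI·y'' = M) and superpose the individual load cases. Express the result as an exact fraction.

Load 1 — triangular load w₀=16 kN/m (0→w₀ over full span):
  y_1 = -w₀x²(L-x)²(x+2L)/(120LEI) = -16·(48/5)²·(16-(48/5))²·((48/5)+2·16)/(120·16·50000) = -1277952/48828125 m
Load 2 — uniform load w=-16 kN/m over full span:
  y_2 = -wx²(L-x)²/(24EI) = -(-16)·(48/5)²·(16-(48/5))²/(24·50000) = 98304/1953125 m
Superposition: y = Σ y_i = 1179648/48828125 m ≈ 0.024159 m

y(48/5) = 1179648/48828125 m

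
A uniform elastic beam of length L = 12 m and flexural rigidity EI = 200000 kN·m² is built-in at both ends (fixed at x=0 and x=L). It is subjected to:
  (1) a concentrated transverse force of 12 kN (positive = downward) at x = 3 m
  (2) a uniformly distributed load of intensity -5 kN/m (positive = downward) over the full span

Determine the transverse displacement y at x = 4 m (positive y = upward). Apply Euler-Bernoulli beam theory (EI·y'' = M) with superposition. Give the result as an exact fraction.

Load 1 — point force P=12 kN at a=3 m (b=L-a=9):
  y_1 = -Pa²(L-x)²(3bL-(3b+a)(L-x))/(6L³EI)  [x>a] = -12·3²·(12-4)²·(3·9·12-(3·9+3)·(12-4))/(6·12³·200000) = -7/25000 m
Load 2 — uniform load w=-5 kN/m over full span:
  y_2 = -wx²(L-x)²/(24EI) = -(-5)·4²·(12-4)²/(24·200000) = 2/1875 m
Superposition: y = Σ y_i = 59/75000 m ≈ 0.000787 m

y(4) = 59/75000 m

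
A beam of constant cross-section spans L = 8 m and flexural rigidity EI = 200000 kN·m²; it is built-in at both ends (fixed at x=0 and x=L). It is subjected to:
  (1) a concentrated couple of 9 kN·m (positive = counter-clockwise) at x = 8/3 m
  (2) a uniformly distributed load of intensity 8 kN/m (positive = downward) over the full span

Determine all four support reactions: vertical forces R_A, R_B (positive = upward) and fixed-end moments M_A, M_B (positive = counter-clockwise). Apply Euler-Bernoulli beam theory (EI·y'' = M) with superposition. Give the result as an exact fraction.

Load 1 — applied couple M₀=9 kN·m at a=8/3 m (b=L-a=16/3):
  R_A = 6M₀ab/L³ = 6·9·(8/3)·(16/3)/8³ = 3/2 kN
  M_A = M₀b(2a-b)/L² = 9·(16/3)·(2·(8/3)-(16/3))/8² = 0 kN·m
  R_B = -6M₀ab/L³ = -6·9·(8/3)·(16/3)/8³ = -3/2 kN
  M_B = M₀a(2b-a)/L² = 9·(8/3)·(2·(16/3)-(8/3))/8² = 3 kN·m
Load 2 — uniform load w=8 kN/m over full span:
  R_A = wL/2 = 8·8/2 = 32 kN
  M_A = wL²/12 = 8·8²/12 = 128/3 kN·m
  R_B = wL/2 = 8·8/2 = 32 kN
  M_B = -wL²/12 = -8·8²/12 = -128/3 kN·m
Superposition: R_A = 67/2 kN, M_A = 128/3 kN·m, R_B = 61/2 kN, M_B = -119/3 kN·m

R_A = 67/2 kN, M_A = 128/3 kN·m, R_B = 61/2 kN, M_B = -119/3 kN·m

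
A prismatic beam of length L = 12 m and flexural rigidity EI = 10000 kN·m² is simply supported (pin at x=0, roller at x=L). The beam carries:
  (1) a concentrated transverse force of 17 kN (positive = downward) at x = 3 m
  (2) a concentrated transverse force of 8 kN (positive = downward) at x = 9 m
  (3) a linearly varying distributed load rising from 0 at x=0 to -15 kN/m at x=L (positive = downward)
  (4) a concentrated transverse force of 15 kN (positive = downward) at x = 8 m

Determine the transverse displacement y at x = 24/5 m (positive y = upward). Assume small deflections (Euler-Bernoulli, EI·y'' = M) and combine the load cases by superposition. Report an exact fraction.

Load 1 — point force P=17 kN at a=3 m (b=L-a=9):
  y_1 = -Pa(L-x)(2Lx-a²-x²)/(6LEI)  [x>a] = -17·3·(12-(24/5))·(2·12·(24/5)-3²-(24/5)²)/(6·12·10000) = -106029/2500000 m
Load 2 — point force P=8 kN at a=9 m (b=L-a=3):
  y_2 = -Pbx(L²-b²-x²)/(6LEI)  [x≤a] = -8·3·(24/5)·(12²-3²-(24/5)²)/(6·12·10000) = -2799/156250 m
Load 3 — triangular load w₀=-15 kN/m (0→w₀ over full span):
  y_3 = -w₀x(7L⁴-10L²x²+3x⁴)/(360LEI) = -(-15)·(24/5)·(7·12⁴-10·12²·(24/5)²+3·(24/5)⁴)/(360·12·10000) = 369684/1953125 m
Load 4 — point force P=15 kN at a=8 m (b=L-a=4):
  y_4 = -Pbx(L²-b²-x²)/(6LEI)  [x≤a] = -15·4·(24/5)·(12²-4²-(24/5)²)/(6·12·10000) = -656/15625 m
Superposition: y = Σ y_i = 5435563/62500000 m ≈ 0.086969 m

y(24/5) = 5435563/62500000 m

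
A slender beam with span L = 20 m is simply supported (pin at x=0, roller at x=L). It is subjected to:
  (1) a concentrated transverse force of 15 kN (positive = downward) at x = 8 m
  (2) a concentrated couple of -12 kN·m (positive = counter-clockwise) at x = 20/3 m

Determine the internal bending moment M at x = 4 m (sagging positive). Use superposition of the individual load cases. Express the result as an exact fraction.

M(4) = 168/5 kN·m

Load 1 — point force P=15 kN at a=8 m (b=L-a=12):
  M_1 = Pbx/L  [x≤a] = 15·12·4/20 = 36 kN·m
Load 2 — applied couple M₀=-12 kN·m at a=20/3 m (b=L-a=40/3):
  M_2 = M₀x/L  [x≤a] = (-12)·4/20 = -12/5 kN·m
Superposition: M = Σ M_i = 168/5 kN·m ≈ 33.600000 kN·m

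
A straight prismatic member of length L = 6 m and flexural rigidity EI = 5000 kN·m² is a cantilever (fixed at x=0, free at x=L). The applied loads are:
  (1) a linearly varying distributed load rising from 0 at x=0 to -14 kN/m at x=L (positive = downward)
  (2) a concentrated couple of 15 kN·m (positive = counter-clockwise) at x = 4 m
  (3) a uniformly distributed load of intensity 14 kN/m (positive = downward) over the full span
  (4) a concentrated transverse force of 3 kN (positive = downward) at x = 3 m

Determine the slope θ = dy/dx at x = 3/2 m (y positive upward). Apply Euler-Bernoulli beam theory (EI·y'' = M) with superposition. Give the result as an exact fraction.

θ(3/2) = -9441/640000 rad

Load 1 — triangular load w₀=-14 kN/m (0→w₀ over full span):
  θ_1 = (w₀Lx²/4-w₀L²x/3-w₀x⁴/(24L))/EI = ((-14)·6·(3/2)²/4-(-14)·6²·(3/2)/3-(-14)·(3/2)⁴/(24·6))/5000 = 26271/640000 rad
Load 2 — applied couple M₀=15 kN·m at a=4 m (b=L-a=2):
  θ_2 = M₀x/EI  [x≤a] = 15·(3/2)/5000 = 9/2000 rad
Load 3 — uniform load w=14 kN/m over full span:
  θ_3 = -wx(x²-3Lx+3L²)/(6EI) = -14·(3/2)·((3/2)²-3·6·(3/2)+3·6²)/(6·5000) = -2331/40000 rad
Load 4 — point force P=3 kN at a=3 m (b=L-a=3):
  θ_4 = -Px(2a-x)/(2EI)  [x≤a] = -3·(3/2)·(2·3-(3/2))/(2·5000) = -81/40000 rad
Superposition: θ = Σ θ_i = -9441/640000 rad ≈ -0.014752 rad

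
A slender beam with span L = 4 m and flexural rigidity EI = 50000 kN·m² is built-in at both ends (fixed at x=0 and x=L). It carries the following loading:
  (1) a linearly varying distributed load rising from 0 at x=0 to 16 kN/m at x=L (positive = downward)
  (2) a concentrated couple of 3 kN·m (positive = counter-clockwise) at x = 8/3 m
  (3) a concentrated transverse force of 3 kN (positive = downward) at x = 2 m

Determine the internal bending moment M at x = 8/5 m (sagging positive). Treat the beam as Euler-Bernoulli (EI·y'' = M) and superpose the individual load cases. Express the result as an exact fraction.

M(8/5) = 1399/250 kN·m

Load 1 — triangular load w₀=16 kN/m (0→w₀ over full span):
  M_1 = 3w₀Lx/20 - w₀L²/30 - w₀x³/(6L) = 3·16·4·(8/5)/20 - 16·4²/30 - 16·(8/5)³/(6·4) = 512/125 kN·m
Load 2 — applied couple M₀=3 kN·m at a=8/3 m (b=L-a=4/3):
  M_2 = R_Ax - M_A  [x≤a] with R_A=1, M_A=1 = 1·(8/5) - 1 = 3/5 kN·m
Load 3 — point force P=3 kN at a=2 m (b=L-a=2):
  M_3 = Pb²(3a+b)x/L³ - Pab²/L²  [x≤a] = 3·2²·(3·2+2)·(8/5)/4³ - 3·2·2²/4² = 9/10 kN·m
Superposition: M = Σ M_i = 1399/250 kN·m ≈ 5.596000 kN·m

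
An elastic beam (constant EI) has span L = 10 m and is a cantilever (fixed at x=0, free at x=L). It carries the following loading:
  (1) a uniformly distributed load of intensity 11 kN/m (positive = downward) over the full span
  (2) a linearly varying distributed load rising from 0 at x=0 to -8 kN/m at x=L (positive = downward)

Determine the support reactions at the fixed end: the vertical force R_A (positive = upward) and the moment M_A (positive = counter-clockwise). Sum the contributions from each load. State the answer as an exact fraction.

Load 1 — uniform load w=11 kN/m over full span:
  R_A = wL = 11·10 = 110 kN
  M_A = wL²/2 = 11·10²/2 = 550 kN·m
Load 2 — triangular load w₀=-8 kN/m (0→w₀ over full span):
  R_A = w₀L/2 = (-8)·10/2 = -40 kN
  M_A = w₀L²/3 = (-8)·10²/3 = -800/3 kN·m
Superposition: R_A = 70 kN, M_A = 850/3 kN·m

R_A = 70 kN, M_A = 850/3 kN·m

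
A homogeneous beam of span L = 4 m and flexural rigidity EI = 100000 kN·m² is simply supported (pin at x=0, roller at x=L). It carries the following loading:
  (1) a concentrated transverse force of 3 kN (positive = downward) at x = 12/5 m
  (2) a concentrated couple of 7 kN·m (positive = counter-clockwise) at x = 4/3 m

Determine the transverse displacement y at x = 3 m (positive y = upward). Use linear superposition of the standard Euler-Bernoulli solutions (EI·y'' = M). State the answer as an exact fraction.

Load 1 — point force P=3 kN at a=12/5 m (b=L-a=8/5):
  y_1 = -Pa(L-x)(2Lx-a²-x²)/(6LEI)  [x>a] = -3·(12/5)·(4-3)·(2·4·3-(12/5)²-3²)/(6·4·100000) = -693/25000000 m
Load 2 — applied couple M₀=7 kN·m at a=4/3 m (b=L-a=8/3):
  y_2 = (M₀x³/(6L)-M₀(x-a)²/2+C₁x)/EI  [x>a] with C₁=M₀(3b²-L²)/(6L)=14/9 = (7·3³/(6·4)-7·(3-(4/3))²/2+(14/9)·3)/100000 = 203/7200000 m
Superposition: y = Σ y_i = 427/900000000 m ≈ 0.000000 m

y(3) = 427/900000000 m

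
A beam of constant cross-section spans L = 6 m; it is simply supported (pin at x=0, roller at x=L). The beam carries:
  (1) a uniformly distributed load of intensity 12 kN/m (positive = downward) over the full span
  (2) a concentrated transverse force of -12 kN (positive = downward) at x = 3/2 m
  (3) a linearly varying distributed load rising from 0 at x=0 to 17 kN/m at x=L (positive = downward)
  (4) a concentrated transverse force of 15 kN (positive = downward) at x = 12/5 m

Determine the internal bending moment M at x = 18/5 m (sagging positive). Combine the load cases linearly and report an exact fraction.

Load 1 — uniform load w=12 kN/m over full span:
  M_1 = wx(L-x)/2 = 12·(18/5)·(6-(18/5))/2 = 1296/25 kN·m
Load 2 — point force P=-12 kN at a=3/2 m (b=L-a=9/2):
  M_2 = Pa(L-x)/L  [x>a] = (-12)·(3/2)·(6-(18/5))/6 = -36/5 kN·m
Load 3 — triangular load w₀=17 kN/m (0→w₀ over full span):
  M_3 = w₀Lx/6 - w₀x³/(6L) = 17·6·(18/5)/6 - 17·(18/5)³/(6·6) = 4896/125 kN·m
Load 4 — point force P=15 kN at a=12/5 m (b=L-a=18/5):
  M_4 = Pa(L-x)/L  [x>a] = 15·(12/5)·(6-(18/5))/6 = 72/5 kN·m
Superposition: M = Σ M_i = 12276/125 kN·m ≈ 98.208000 kN·m

M(18/5) = 12276/125 kN·m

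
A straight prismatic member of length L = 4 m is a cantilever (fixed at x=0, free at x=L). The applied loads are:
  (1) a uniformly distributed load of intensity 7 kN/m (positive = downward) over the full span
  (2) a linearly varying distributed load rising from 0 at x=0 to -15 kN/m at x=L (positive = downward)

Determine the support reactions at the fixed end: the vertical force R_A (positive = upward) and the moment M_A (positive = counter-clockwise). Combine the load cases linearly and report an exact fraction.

R_A = -2 kN, M_A = -24 kN·m

Load 1 — uniform load w=7 kN/m over full span:
  R_A = wL = 7·4 = 28 kN
  M_A = wL²/2 = 7·4²/2 = 56 kN·m
Load 2 — triangular load w₀=-15 kN/m (0→w₀ over full span):
  R_A = w₀L/2 = (-15)·4/2 = -30 kN
  M_A = w₀L²/3 = (-15)·4²/3 = -80 kN·m
Superposition: R_A = -2 kN, M_A = -24 kN·m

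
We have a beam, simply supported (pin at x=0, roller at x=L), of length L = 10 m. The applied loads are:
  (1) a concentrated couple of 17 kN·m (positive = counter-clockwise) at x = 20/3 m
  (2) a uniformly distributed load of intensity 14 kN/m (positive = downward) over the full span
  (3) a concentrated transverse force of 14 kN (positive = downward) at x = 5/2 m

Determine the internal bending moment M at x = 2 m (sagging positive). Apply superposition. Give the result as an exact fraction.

M(2) = 682/5 kN·m

Load 1 — applied couple M₀=17 kN·m at a=20/3 m (b=L-a=10/3):
  M_1 = M₀x/L  [x≤a] = 17·2/10 = 17/5 kN·m
Load 2 — uniform load w=14 kN/m over full span:
  M_2 = wx(L-x)/2 = 14·2·(10-2)/2 = 112 kN·m
Load 3 — point force P=14 kN at a=5/2 m (b=L-a=15/2):
  M_3 = Pbx/L  [x≤a] = 14·(15/2)·2/10 = 21 kN·m
Superposition: M = Σ M_i = 682/5 kN·m ≈ 136.400000 kN·m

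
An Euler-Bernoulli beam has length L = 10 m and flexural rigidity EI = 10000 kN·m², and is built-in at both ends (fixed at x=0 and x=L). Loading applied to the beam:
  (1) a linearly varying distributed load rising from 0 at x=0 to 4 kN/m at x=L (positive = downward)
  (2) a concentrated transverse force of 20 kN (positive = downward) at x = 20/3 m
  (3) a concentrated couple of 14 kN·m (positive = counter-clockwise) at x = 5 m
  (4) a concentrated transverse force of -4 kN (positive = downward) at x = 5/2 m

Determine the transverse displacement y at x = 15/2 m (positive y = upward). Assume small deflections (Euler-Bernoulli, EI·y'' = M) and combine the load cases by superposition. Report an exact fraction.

Load 1 — triangular load w₀=4 kN/m (0→w₀ over full span):
  y_1 = -w₀x²(L-x)²(x+2L)/(120LEI) = -4·(15/2)²·(10-(15/2))²·((15/2)+2·10)/(120·10·10000) = -33/10240 m
Load 2 — point force P=20 kN at a=20/3 m (b=L-a=10/3):
  y_2 = -Pa²(L-x)²(3bL-(3b+a)(L-x))/(6L³EI)  [x>a] = -20·(20/3)²·(10-(15/2))²·(3·(10/3)·10-(3·(10/3)+(20/3))·(10-(15/2)))/(6·10³·10000) = -7/1296 m
Load 3 — applied couple M₀=14 kN·m at a=5 m (b=L-a=5):
  y_3 = (R_Ax³/6 - M_Ax²/2 - M₀(x-a)²/2)/EI  [x>a] with R_A=21/10, M_A=7/2 = ((21/10)·(15/2)³/6 - (7/2)·(15/2)²/2 - 14·((15/2)-5)²/2)/10000 = 7/12800 m
Load 4 — point force P=-4 kN at a=5/2 m (b=L-a=15/2):
  y_4 = -Pa²(L-x)²(3bL-(3b+a)(L-x))/(6L³EI)  [x>a] = -(-4)·(5/2)²·(10-(15/2))²·(3·(15/2)·10-(3·(15/2)+(5/2))·(10-(15/2)))/(6·10³·10000) = 13/30720 m
Superposition: y = Σ y_i = -15871/2073600 m ≈ -0.007654 m

y(15/2) = -15871/2073600 m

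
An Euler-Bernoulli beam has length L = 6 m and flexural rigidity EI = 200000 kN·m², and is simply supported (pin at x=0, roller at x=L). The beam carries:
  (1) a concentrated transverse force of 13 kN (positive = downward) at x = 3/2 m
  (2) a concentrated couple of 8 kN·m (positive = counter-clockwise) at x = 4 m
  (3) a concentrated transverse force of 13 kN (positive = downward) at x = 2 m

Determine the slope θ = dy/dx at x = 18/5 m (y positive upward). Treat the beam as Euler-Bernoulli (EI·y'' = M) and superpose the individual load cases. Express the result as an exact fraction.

θ(18/5) = 32917/288000000 rad

Load 1 — point force P=13 kN at a=3/2 m (b=L-a=9/2):
  θ_1 = -Pa(2L²-6Lx+3x²+a²)/(6LEI)  [x>a] = -13·(3/2)·(2·6²-6·6·(18/5)+3·(18/5)²+(3/2)²)/(6·6·200000) = 7137/160000000 rad
Load 2 — applied couple M₀=8 kN·m at a=4 m (b=L-a=2):
  θ_2 = (M₀x²/(2L)+C₁)/EI  [x≤a] with C₁=M₀(3b²-L²)/(6L)=-16/3 = (8·(18/5)²/(2·6)+(-16/3))/200000 = 31/1875000 rad
Load 3 — point force P=13 kN at a=2 m (b=L-a=4):
  θ_3 = -Pa(2L²-6Lx+3x²+a²)/(6LEI)  [x>a] = -13·2·(2·6²-6·6·(18/5)+3·(18/5)²+2²)/(6·6·200000) = 299/5625000 rad
Superposition: θ = Σ θ_i = 32917/288000000 rad ≈ 0.000114 rad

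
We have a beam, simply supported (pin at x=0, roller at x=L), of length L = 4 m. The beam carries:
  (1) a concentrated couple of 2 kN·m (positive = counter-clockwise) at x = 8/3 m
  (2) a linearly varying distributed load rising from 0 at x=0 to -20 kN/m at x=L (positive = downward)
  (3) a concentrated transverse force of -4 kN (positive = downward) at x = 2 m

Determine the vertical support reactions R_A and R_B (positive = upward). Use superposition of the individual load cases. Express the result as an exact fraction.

Load 1 — applied couple M₀=2 kN·m at a=8/3 m (b=L-a=4/3):
  R_A = M₀/L = 2/4 = 1/2 kN
  R_B = -M₀/L = -2/4 = -1/2 kN
Load 2 — triangular load w₀=-20 kN/m (0→w₀ over full span):
  R_A = w₀L/6 = (-20)·4/6 = -40/3 kN
  R_B = w₀L/3 = (-20)·4/3 = -80/3 kN
Load 3 — point force P=-4 kN at a=2 m (b=L-a=2):
  R_A = Pb/L = (-4)·2/4 = -2 kN
  R_B = Pa/L = (-4)·2/4 = -2 kN
Superposition: R_A = -89/6 kN, R_B = -175/6 kN

R_A = -89/6 kN, R_B = -175/6 kN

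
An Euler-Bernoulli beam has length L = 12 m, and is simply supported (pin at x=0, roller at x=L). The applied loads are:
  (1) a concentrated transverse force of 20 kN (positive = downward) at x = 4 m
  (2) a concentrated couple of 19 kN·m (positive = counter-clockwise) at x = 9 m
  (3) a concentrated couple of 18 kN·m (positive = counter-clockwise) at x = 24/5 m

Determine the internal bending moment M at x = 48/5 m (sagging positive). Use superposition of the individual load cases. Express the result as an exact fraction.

Load 1 — point force P=20 kN at a=4 m (b=L-a=8):
  M_1 = Pa(L-x)/L  [x>a] = 20·4·(12-(48/5))/12 = 16 kN·m
Load 2 — applied couple M₀=19 kN·m at a=9 m (b=L-a=3):
  M_2 = M₀x/L - M₀  [x>a] = 19·(48/5)/12 - 19 = -19/5 kN·m
Load 3 — applied couple M₀=18 kN·m at a=24/5 m (b=L-a=36/5):
  M_3 = M₀x/L - M₀  [x>a] = 18·(48/5)/12 - 18 = -18/5 kN·m
Superposition: M = Σ M_i = 43/5 kN·m ≈ 8.600000 kN·m

M(48/5) = 43/5 kN·m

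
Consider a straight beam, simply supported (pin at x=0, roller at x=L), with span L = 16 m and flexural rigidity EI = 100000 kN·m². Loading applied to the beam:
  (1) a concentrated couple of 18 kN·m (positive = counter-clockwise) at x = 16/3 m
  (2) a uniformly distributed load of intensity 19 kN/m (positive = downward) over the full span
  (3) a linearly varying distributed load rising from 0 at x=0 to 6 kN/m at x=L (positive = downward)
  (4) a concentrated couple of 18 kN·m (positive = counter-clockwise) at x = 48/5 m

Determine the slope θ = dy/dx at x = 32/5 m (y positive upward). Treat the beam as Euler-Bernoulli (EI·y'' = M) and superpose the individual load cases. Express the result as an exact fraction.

θ(32/5) = -21842/1953125 rad

Load 1 — applied couple M₀=18 kN·m at a=16/3 m (b=L-a=32/3):
  θ_1 = (M₀x²/(2L)-M₀(x-a)+C₁)/EI  [x>a] with C₁=M₀(3b²-L²)/(6L)=16 = (18·(32/5)²/(2·16)-18·((32/5)-(16/3))+16)/100000 = 31/156250 rad
Load 2 — uniform load w=19 kN/m over full span:
  θ_2 = -w(L³-6Lx²+4x³)/(24EI) = -19·(16³-6·16·(32/5)²+4·(32/5)³)/(24·100000) = -11248/1171875 rad
Load 3 — triangular load w₀=6 kN/m (0→w₀ over full span):
  θ_3 = -w₀(7L⁴-30L²x²+15x⁴)/(360LEI) = -6·(7·16⁴-30·16²·(32/5)²+15·(32/5)⁴)/(360·16·100000) = -10336/5859375 rad
Load 4 — applied couple M₀=18 kN·m at a=48/5 m (b=L-a=32/5):
  θ_4 = (M₀x²/(2L)+C₁)/EI  [x≤a] with C₁=M₀(3b²-L²)/(6L)=-624/25 = (18·(32/5)²/(2·16)+(-624/25))/100000 = -3/156250 rad
Superposition: θ = Σ θ_i = -21842/1953125 rad ≈ -0.011183 rad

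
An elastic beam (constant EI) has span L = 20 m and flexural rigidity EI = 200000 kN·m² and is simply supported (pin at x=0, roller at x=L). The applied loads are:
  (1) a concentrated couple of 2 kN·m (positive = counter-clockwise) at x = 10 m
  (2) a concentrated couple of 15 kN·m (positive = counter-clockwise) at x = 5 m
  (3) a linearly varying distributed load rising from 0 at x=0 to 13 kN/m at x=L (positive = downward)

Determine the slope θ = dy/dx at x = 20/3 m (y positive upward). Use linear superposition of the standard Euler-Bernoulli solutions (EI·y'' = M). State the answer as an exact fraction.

θ(20/3) = -422299/77760000 rad

Load 1 — applied couple M₀=2 kN·m at a=10 m (b=L-a=10):
  θ_1 = (M₀x²/(2L)+C₁)/EI  [x≤a] with C₁=M₀(3b²-L²)/(6L)=-5/3 = (2·(20/3)²/(2·20)+(-5/3))/200000 = 1/360000 rad
Load 2 — applied couple M₀=15 kN·m at a=5 m (b=L-a=15):
  θ_2 = (M₀x²/(2L)-M₀(x-a)+C₁)/EI  [x>a] with C₁=M₀(3b²-L²)/(6L)=275/8 = (15·(20/3)²/(2·20)-15·((20/3)-5)+(275/8))/200000 = 1/7680 rad
Load 3 — triangular load w₀=13 kN/m (0→w₀ over full span):
  θ_3 = -w₀(7L⁴-30L²x²+15x⁴)/(360LEI) = -13·(7·20⁴-30·20²·(20/3)²+15·(20/3)⁴)/(360·20·200000) = -169/30375 rad
Superposition: θ = Σ θ_i = -422299/77760000 rad ≈ -0.005431 rad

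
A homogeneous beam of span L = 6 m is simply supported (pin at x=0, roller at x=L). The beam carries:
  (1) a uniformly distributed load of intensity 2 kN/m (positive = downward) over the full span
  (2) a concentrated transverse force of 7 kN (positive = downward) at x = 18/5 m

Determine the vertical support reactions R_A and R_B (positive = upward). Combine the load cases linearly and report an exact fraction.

R_A = 44/5 kN, R_B = 51/5 kN

Load 1 — uniform load w=2 kN/m over full span:
  R_A = wL/2 = 2·6/2 = 6 kN
  R_B = wL/2 = 2·6/2 = 6 kN
Load 2 — point force P=7 kN at a=18/5 m (b=L-a=12/5):
  R_A = Pb/L = 7·(12/5)/6 = 14/5 kN
  R_B = Pa/L = 7·(18/5)/6 = 21/5 kN
Superposition: R_A = 44/5 kN, R_B = 51/5 kN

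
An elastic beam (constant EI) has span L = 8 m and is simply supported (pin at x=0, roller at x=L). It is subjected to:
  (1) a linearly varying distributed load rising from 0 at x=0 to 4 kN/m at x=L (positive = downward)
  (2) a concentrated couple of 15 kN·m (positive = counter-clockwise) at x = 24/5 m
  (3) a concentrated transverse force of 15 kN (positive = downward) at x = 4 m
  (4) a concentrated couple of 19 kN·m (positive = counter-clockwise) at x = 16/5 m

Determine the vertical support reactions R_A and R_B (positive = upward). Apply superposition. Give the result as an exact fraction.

Load 1 — triangular load w₀=4 kN/m (0→w₀ over full span):
  R_A = w₀L/6 = 4·8/6 = 16/3 kN
  R_B = w₀L/3 = 4·8/3 = 32/3 kN
Load 2 — applied couple M₀=15 kN·m at a=24/5 m (b=L-a=16/5):
  R_A = M₀/L = 15/8 kN
  R_B = -M₀/L = -15/8 kN
Load 3 — point force P=15 kN at a=4 m (b=L-a=4):
  R_A = Pb/L = 15·4/8 = 15/2 kN
  R_B = Pa/L = 15·4/8 = 15/2 kN
Load 4 — applied couple M₀=19 kN·m at a=16/5 m (b=L-a=24/5):
  R_A = M₀/L = 19/8 kN
  R_B = -M₀/L = -19/8 kN
Superposition: R_A = 205/12 kN, R_B = 167/12 kN

R_A = 205/12 kN, R_B = 167/12 kN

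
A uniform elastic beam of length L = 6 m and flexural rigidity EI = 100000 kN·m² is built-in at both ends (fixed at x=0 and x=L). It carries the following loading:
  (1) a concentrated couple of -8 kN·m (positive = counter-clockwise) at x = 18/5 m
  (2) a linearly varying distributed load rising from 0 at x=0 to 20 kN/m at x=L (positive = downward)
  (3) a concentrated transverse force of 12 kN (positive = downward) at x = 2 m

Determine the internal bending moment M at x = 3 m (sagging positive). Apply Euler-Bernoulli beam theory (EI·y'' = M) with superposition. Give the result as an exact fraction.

M(3) = 79/5 kN·m

Load 1 — applied couple M₀=-8 kN·m at a=18/5 m (b=L-a=12/5):
  M_1 = R_Ax - M_A  [x≤a] with R_A=-48/25, M_A=-64/25 = (-48/25)·3 - (-64/25) = -16/5 kN·m
Load 2 — triangular load w₀=20 kN/m (0→w₀ over full span):
  M_2 = 3w₀Lx/20 - w₀L²/30 - w₀x³/(6L) = 3·20·6·3/20 - 20·6²/30 - 20·3³/(6·6) = 15 kN·m
Load 3 — point force P=12 kN at a=2 m (b=L-a=4):
  M_3 = Pa²(a+3b)(L-x)/L³ - Pa²b/L²  [x>a] = 12·2²·(2+3·4)·(6-3)/6³ - 12·2²·4/6² = 4 kN·m
Superposition: M = Σ M_i = 79/5 kN·m ≈ 15.800000 kN·m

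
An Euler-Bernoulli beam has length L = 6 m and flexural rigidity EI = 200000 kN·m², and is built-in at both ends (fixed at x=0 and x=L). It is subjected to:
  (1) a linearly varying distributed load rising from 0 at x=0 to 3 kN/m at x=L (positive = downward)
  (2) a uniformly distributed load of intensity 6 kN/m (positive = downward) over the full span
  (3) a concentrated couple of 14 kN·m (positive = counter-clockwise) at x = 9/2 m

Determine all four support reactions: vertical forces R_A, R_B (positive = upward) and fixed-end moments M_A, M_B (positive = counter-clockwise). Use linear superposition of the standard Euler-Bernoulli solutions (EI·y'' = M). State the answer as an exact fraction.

Load 1 — triangular load w₀=3 kN/m (0→w₀ over full span):
  R_A = 3w₀L/20 = 3·3·6/20 = 27/10 kN
  M_A = w₀L²/30 = 3·6²/30 = 18/5 kN·m
  R_B = 7w₀L/20 = 7·3·6/20 = 63/10 kN
  M_B = -w₀L²/20 = -3·6²/20 = -27/5 kN·m
Load 2 — uniform load w=6 kN/m over full span:
  R_A = wL/2 = 6·6/2 = 18 kN
  M_A = wL²/12 = 6·6²/12 = 18 kN·m
  R_B = wL/2 = 6·6/2 = 18 kN
  M_B = -wL²/12 = -6·6²/12 = -18 kN·m
Load 3 — applied couple M₀=14 kN·m at a=9/2 m (b=L-a=3/2):
  R_A = 6M₀ab/L³ = 6·14·(9/2)·(3/2)/6³ = 21/8 kN
  M_A = M₀b(2a-b)/L² = 14·(3/2)·(2·(9/2)-(3/2))/6² = 35/8 kN·m
  R_B = -6M₀ab/L³ = -6·14·(9/2)·(3/2)/6³ = -21/8 kN
  M_B = M₀a(2b-a)/L² = 14·(9/2)·(2·(3/2)-(9/2))/6² = -21/8 kN·m
Superposition: R_A = 933/40 kN, M_A = 1039/40 kN·m, R_B = 867/40 kN, M_B = -1041/40 kN·m

R_A = 933/40 kN, M_A = 1039/40 kN·m, R_B = 867/40 kN, M_B = -1041/40 kN·m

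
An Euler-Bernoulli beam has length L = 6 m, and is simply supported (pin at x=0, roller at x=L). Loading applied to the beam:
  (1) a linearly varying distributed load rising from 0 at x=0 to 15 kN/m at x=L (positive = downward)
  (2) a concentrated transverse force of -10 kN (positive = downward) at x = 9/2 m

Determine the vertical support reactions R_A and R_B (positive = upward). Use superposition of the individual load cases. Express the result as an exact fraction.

R_A = 25/2 kN, R_B = 45/2 kN

Load 1 — triangular load w₀=15 kN/m (0→w₀ over full span):
  R_A = w₀L/6 = 15·6/6 = 15 kN
  R_B = w₀L/3 = 15·6/3 = 30 kN
Load 2 — point force P=-10 kN at a=9/2 m (b=L-a=3/2):
  R_A = Pb/L = (-10)·(3/2)/6 = -5/2 kN
  R_B = Pa/L = (-10)·(9/2)/6 = -15/2 kN
Superposition: R_A = 25/2 kN, R_B = 45/2 kN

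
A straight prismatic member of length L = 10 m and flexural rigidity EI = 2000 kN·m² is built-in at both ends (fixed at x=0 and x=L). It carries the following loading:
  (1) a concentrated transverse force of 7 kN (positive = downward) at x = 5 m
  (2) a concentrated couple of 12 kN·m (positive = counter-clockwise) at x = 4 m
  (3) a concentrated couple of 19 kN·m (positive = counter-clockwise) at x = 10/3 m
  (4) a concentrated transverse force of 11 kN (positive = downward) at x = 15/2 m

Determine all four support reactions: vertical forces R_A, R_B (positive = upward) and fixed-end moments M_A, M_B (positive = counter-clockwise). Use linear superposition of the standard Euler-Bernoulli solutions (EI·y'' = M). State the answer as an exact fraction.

Load 1 — point force P=7 kN at a=5 m (b=L-a=5):
  R_A = Pb²(3a+b)/L³ = 7·5²·(3·5+5)/10³ = 7/2 kN
  M_A = Pab²/L² = 7·5·5²/10² = 35/4 kN·m
  R_B = Pa²(a+3b)/L³ = 7·5²·(5+3·5)/10³ = 7/2 kN
  M_B = -Pa²b/L² = -7·5²·5/10² = -35/4 kN·m
Load 2 — applied couple M₀=12 kN·m at a=4 m (b=L-a=6):
  R_A = 6M₀ab/L³ = 6·12·4·6/10³ = 216/125 kN
  M_A = M₀b(2a-b)/L² = 12·6·(2·4-6)/10² = 36/25 kN·m
  R_B = -6M₀ab/L³ = -6·12·4·6/10³ = -216/125 kN
  M_B = M₀a(2b-a)/L² = 12·4·(2·6-4)/10² = 96/25 kN·m
Load 3 — applied couple M₀=19 kN·m at a=10/3 m (b=L-a=20/3):
  R_A = 6M₀ab/L³ = 6·19·(10/3)·(20/3)/10³ = 38/15 kN
  M_A = M₀b(2a-b)/L² = 19·(20/3)·(2·(10/3)-(20/3))/10² = 0 kN·m
  R_B = -6M₀ab/L³ = -6·19·(10/3)·(20/3)/10³ = -38/15 kN
  M_B = M₀a(2b-a)/L² = 19·(10/3)·(2·(20/3)-(10/3))/10² = 19/3 kN·m
Load 4 — point force P=11 kN at a=15/2 m (b=L-a=5/2):
  R_A = Pb²(3a+b)/L³ = 11·(5/2)²·(3·(15/2)+(5/2))/10³ = 55/32 kN
  M_A = Pab²/L² = 11·(15/2)·(5/2)²/10² = 165/32 kN·m
  R_B = Pa²(a+3b)/L³ = 11·(15/2)²·((15/2)+3·(5/2))/10³ = 297/32 kN
  M_B = -Pa²b/L² = -11·(15/2)²·(5/2)/10² = -495/32 kN·m
Superposition: R_A = 113761/12000 kN, M_A = 12277/800 kN·m, R_B = 102239/12000 kN, M_B = -33709/2400 kN·m

R_A = 113761/12000 kN, M_A = 12277/800 kN·m, R_B = 102239/12000 kN, M_B = -33709/2400 kN·m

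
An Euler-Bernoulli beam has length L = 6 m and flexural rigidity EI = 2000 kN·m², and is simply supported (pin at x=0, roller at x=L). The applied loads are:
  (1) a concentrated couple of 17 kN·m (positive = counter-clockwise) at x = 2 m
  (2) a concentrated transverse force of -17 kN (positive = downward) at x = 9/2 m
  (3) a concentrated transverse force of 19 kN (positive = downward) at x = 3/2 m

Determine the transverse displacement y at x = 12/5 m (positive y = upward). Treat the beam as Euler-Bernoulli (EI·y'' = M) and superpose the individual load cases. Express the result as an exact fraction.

y(12/5) = 14199/4000000 m

Load 1 — applied couple M₀=17 kN·m at a=2 m (b=L-a=4):
  y_1 = (M₀x³/(6L)-M₀(x-a)²/2+C₁x)/EI  [x>a] with C₁=M₀(3b²-L²)/(6L)=17/3 = (17·(12/5)³/(6·6)-17·((12/5)-2)²/2+(17/3)·(12/5))/2000 = 1173/125000 m
Load 2 — point force P=-17 kN at a=9/2 m (b=L-a=3/2):
  y_2 = -Pbx(L²-b²-x²)/(6LEI)  [x≤a] = -(-17)·(3/2)·(12/5)·(6²-(3/2)²-(12/5)²)/(6·6·2000) = 47583/2000000 m
Load 3 — point force P=19 kN at a=3/2 m (b=L-a=9/2):
  y_3 = -Pa(L-x)(2Lx-a²-x²)/(6LEI)  [x>a] = -19·(3/2)·(6-(12/5))·(2·6·(12/5)-(3/2)²-(12/5)²)/(6·6·2000) = -118503/4000000 m
Superposition: y = Σ y_i = 14199/4000000 m ≈ 0.003550 m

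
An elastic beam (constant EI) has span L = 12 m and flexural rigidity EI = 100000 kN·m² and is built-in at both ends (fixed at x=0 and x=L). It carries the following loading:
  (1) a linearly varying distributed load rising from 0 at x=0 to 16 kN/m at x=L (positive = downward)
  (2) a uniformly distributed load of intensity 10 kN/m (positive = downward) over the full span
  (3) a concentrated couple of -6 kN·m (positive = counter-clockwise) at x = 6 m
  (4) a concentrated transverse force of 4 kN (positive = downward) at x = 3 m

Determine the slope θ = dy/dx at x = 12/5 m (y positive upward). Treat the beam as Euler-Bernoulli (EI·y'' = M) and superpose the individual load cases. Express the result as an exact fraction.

θ(12/5) = -77031/31250000 rad

Load 1 — triangular load w₀=16 kN/m (0→w₀ over full span):
  θ_1 = -w₀(2x(L-x)(L-2x)(x+2L)+x²(L-x)²)/(120LEI) = -16·(2·(12/5)·(12-(12/5))·(12-2·(12/5))·((12/5)+2·12)+(12/5)²·(12-(12/5))²)/(120·12·100000) = -2016/1953125 rad
Load 2 — uniform load w=10 kN/m over full span:
  θ_2 = -wx(L-x)(L-2x)/(12EI) = -10·(12/5)·(12-(12/5))·(12-2·(12/5))/(12·100000) = -108/78125 rad
Load 3 — applied couple M₀=-6 kN·m at a=6 m (b=L-a=6):
  θ_3 = (R_Ax²/2 - M_Ax)/EI  [x≤a] with R_A=-3/4, M_A=-3/2 = ((-3/4)·(12/5)²/2 - (-3/2)·(12/5))/100000 = 9/625000 rad
Load 4 — point force P=4 kN at a=3 m (b=L-a=9):
  θ_4 = -Pb²x(2aL-(3a+b)x)/(2L³EI)  [x≤a] = -4·9²·(12/5)·(2·3·12-(3·3+9)·(12/5))/(2·12³·100000) = -81/1250000 rad
Superposition: θ = Σ θ_i = -77031/31250000 rad ≈ -0.002465 rad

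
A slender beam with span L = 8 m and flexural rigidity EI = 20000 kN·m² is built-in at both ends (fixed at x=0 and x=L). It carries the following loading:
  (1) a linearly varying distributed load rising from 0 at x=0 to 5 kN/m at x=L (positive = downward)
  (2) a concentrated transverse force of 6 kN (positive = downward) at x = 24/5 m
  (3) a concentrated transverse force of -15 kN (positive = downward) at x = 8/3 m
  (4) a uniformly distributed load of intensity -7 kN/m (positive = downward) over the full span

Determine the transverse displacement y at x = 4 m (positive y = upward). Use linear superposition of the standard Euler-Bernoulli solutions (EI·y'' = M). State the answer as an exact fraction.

y(4) = 13351/4218750 m

Load 1 — triangular load w₀=5 kN/m (0→w₀ over full span):
  y_1 = -w₀x²(L-x)²(x+2L)/(120LEI) = -5·4²·(8-4)²·(4+2·8)/(120·8·20000) = -1/750 m
Load 2 — point force P=6 kN at a=24/5 m (b=L-a=16/5):
  y_2 = -Pb²x²(3aL-(3a+b)x)/(6L³EI)  [x≤a] = -6·(16/5)²·4²·(3·(24/5)·8-(3·(24/5)+(16/5))·4)/(6·8³·20000) = -56/78125 m
Load 3 — point force P=-15 kN at a=8/3 m (b=L-a=16/3):
  y_3 = -Pa²(L-x)²(3bL-(3b+a)(L-x))/(6L³EI)  [x>a] = -(-15)·(8/3)²·(8-4)²·(3·(16/3)·8-(3·(16/3)+(8/3))·(8-4))/(6·8³·20000) = 1/675 m
Load 4 — uniform load w=-7 kN/m over full span:
  y_4 = -wx²(L-x)²/(24EI) = -(-7)·4²·(8-4)²/(24·20000) = 7/1875 m
Superposition: y = Σ y_i = 13351/4218750 m ≈ 0.003165 m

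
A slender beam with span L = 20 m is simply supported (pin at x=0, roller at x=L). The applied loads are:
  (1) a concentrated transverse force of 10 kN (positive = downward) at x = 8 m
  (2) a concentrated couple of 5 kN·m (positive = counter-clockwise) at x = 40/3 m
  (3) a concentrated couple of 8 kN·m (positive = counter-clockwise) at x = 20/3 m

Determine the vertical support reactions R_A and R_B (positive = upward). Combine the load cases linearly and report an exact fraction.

R_A = 133/20 kN, R_B = 67/20 kN

Load 1 — point force P=10 kN at a=8 m (b=L-a=12):
  R_A = Pb/L = 10·12/20 = 6 kN
  R_B = Pa/L = 10·8/20 = 4 kN
Load 2 — applied couple M₀=5 kN·m at a=40/3 m (b=L-a=20/3):
  R_A = M₀/L = 5/20 = 1/4 kN
  R_B = -M₀/L = -5/20 = -1/4 kN
Load 3 — applied couple M₀=8 kN·m at a=20/3 m (b=L-a=40/3):
  R_A = M₀/L = 8/20 = 2/5 kN
  R_B = -M₀/L = -8/20 = -2/5 kN
Superposition: R_A = 133/20 kN, R_B = 67/20 kN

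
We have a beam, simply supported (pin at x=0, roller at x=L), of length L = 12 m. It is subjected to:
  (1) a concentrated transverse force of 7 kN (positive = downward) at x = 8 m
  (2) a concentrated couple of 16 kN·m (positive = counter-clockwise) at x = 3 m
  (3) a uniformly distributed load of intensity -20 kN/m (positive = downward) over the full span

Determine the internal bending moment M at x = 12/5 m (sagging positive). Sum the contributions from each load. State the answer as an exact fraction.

M(12/5) = -1108/5 kN·m

Load 1 — point force P=7 kN at a=8 m (b=L-a=4):
  M_1 = Pbx/L  [x≤a] = 7·4·(12/5)/12 = 28/5 kN·m
Load 2 — applied couple M₀=16 kN·m at a=3 m (b=L-a=9):
  M_2 = M₀x/L  [x≤a] = 16·(12/5)/12 = 16/5 kN·m
Load 3 — uniform load w=-20 kN/m over full span:
  M_3 = wx(L-x)/2 = (-20)·(12/5)·(12-(12/5))/2 = -1152/5 kN·m
Superposition: M = Σ M_i = -1108/5 kN·m ≈ -221.600000 kN·m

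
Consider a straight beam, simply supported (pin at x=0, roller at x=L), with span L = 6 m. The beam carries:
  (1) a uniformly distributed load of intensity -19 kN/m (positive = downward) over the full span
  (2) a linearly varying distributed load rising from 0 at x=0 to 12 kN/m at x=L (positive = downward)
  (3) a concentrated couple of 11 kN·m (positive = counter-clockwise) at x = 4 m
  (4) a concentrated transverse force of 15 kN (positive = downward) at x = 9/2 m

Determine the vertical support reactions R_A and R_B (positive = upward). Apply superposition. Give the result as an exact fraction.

Load 1 — uniform load w=-19 kN/m over full span:
  R_A = wL/2 = (-19)·6/2 = -57 kN
  R_B = wL/2 = (-19)·6/2 = -57 kN
Load 2 — triangular load w₀=12 kN/m (0→w₀ over full span):
  R_A = w₀L/6 = 12·6/6 = 12 kN
  R_B = w₀L/3 = 12·6/3 = 24 kN
Load 3 — applied couple M₀=11 kN·m at a=4 m (b=L-a=2):
  R_A = M₀/L = 11/6 kN
  R_B = -M₀/L = -11/6 kN
Load 4 — point force P=15 kN at a=9/2 m (b=L-a=3/2):
  R_A = Pb/L = 15·(3/2)/6 = 15/4 kN
  R_B = Pa/L = 15·(9/2)/6 = 45/4 kN
Superposition: R_A = -473/12 kN, R_B = -283/12 kN

R_A = -473/12 kN, R_B = -283/12 kN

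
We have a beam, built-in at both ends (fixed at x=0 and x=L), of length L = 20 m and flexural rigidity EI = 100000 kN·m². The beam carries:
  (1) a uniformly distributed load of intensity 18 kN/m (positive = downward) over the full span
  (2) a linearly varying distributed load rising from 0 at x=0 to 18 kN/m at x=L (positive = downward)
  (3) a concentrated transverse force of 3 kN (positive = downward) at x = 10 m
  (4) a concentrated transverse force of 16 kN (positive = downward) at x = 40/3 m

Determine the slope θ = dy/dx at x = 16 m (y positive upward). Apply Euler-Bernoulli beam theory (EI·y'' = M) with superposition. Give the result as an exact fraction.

Load 1 — uniform load w=18 kN/m over full span:
  θ_1 = -wx(L-x)(L-2x)/(12EI) = -18·16·(20-16)·(20-2·16)/(12·100000) = 36/3125 rad
Load 2 — triangular load w₀=18 kN/m (0→w₀ over full span):
  θ_2 = -w₀(2x(L-x)(L-2x)(x+2L)+x²(L-x)²)/(120LEI) = -18·(2·16·(20-16)·(20-2·16)·(16+2·20)+16²·(20-16)²)/(120·20·100000) = 96/15625 rad
Load 3 — point force P=3 kN at a=10 m (b=L-a=10):
  θ_3 = Pa²(L-x)(2bL-(3b+a)(L-x))/(2L³EI)  [x>a] = 3·10²·(20-16)·(2·10·20-(3·10+10)·(20-16))/(2·20³·100000) = 9/50000 rad
Load 4 — point force P=16 kN at a=40/3 m (b=L-a=20/3):
  θ_4 = Pa²(L-x)(2bL-(3b+a)(L-x))/(2L³EI)  [x>a] = 16·(40/3)²·(20-16)·(2·(20/3)·20-(3·(20/3)+(40/3))·(20-16))/(2·20³·100000) = 16/16875 rad
Superposition: θ = Σ θ_i = 126847/6750000 rad ≈ 0.018792 rad

θ(16) = 126847/6750000 rad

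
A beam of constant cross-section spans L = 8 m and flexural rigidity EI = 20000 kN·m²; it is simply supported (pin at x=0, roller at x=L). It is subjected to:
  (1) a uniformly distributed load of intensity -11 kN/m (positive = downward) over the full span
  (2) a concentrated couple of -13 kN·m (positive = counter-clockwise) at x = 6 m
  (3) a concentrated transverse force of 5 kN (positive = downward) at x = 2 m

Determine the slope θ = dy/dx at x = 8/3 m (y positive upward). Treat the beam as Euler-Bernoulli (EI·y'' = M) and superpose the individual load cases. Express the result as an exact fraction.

θ(8/3) = 37589/6480000 rad

Load 1 — uniform load w=-11 kN/m over full span:
  θ_1 = -w(L³-6Lx²+4x³)/(24EI) = -(-11)·(8³-6·8·(8/3)²+4·(8/3)³)/(24·20000) = 286/50625 rad
Load 2 — applied couple M₀=-13 kN·m at a=6 m (b=L-a=2):
  θ_2 = (M₀x²/(2L)+C₁)/EI  [x≤a] with C₁=M₀(3b²-L²)/(6L)=169/12 = ((-13)·(8/3)²/(2·8)+(169/12))/20000 = 299/720000 rad
Load 3 — point force P=5 kN at a=2 m (b=L-a=6):
  θ_3 = -Pa(2L²-6Lx+3x²+a²)/(6LEI)  [x>a] = -5·2·(2·8²-6·8·(8/3)+3·(8/3)²+2²)/(6·8·20000) = -19/72000 rad
Superposition: θ = Σ θ_i = 37589/6480000 rad ≈ 0.005801 rad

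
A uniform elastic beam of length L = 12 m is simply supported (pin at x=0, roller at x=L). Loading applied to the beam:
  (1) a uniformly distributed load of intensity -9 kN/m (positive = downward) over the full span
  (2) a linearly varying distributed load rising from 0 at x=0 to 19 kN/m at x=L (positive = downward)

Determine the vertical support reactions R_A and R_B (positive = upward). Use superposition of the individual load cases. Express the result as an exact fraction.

Load 1 — uniform load w=-9 kN/m over full span:
  R_A = wL/2 = (-9)·12/2 = -54 kN
  R_B = wL/2 = (-9)·12/2 = -54 kN
Load 2 — triangular load w₀=19 kN/m (0→w₀ over full span):
  R_A = w₀L/6 = 19·12/6 = 38 kN
  R_B = w₀L/3 = 19·12/3 = 76 kN
Superposition: R_A = -16 kN, R_B = 22 kN

R_A = -16 kN, R_B = 22 kN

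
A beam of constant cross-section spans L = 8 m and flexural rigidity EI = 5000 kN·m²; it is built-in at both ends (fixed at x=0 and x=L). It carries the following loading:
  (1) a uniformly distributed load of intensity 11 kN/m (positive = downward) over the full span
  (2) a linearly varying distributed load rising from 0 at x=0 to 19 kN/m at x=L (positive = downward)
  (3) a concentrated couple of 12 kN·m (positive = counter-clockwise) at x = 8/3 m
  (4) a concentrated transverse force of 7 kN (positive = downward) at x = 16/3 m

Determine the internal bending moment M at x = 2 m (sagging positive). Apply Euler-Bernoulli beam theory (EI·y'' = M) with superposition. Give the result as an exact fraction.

M(2) = 3433/270 kN·m

Load 1 — uniform load w=11 kN/m over full span:
  M_1 = wLx/2 - wL²/12 - wx²/2 = 11·8·2/2 - 11·8²/12 - 11·2²/2 = 22/3 kN·m
Load 2 — triangular load w₀=19 kN/m (0→w₀ over full span):
  M_2 = 3w₀Lx/20 - w₀L²/30 - w₀x³/(6L) = 3·19·8·2/20 - 19·8²/30 - 19·2³/(6·8) = 19/10 kN·m
Load 3 — applied couple M₀=12 kN·m at a=8/3 m (b=L-a=16/3):
  M_3 = R_Ax - M_A  [x≤a] with R_A=2, M_A=0 = 2·2 - 0 = 4 kN·m
Load 4 — point force P=7 kN at a=16/3 m (b=L-a=8/3):
  M_4 = Pb²(3a+b)x/L³ - Pab²/L²  [x≤a] = 7·(8/3)²·(3·(16/3)+(8/3))·2/8³ - 7·(16/3)·(8/3)²/8² = -14/27 kN·m
Superposition: M = Σ M_i = 3433/270 kN·m ≈ 12.714815 kN·m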